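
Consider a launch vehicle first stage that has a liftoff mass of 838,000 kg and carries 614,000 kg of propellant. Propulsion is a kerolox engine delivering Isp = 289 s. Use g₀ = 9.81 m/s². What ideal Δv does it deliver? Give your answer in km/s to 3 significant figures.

Δv ≈ 3.74 km/s

v_e = Isp · g₀ = 289 × 9.81 = 2835.1 m/s.
m_f = m₀ − m_prop = 838,000 − 614,000 = 224,000 kg.
Using Δv = v_e ln(m₀/m_f): Δv = v_e · ln(m₀/m_f) = 2835.1 × ln(3.741) = 2835.1 × 1.3194 ≈ 3740.5 m/s.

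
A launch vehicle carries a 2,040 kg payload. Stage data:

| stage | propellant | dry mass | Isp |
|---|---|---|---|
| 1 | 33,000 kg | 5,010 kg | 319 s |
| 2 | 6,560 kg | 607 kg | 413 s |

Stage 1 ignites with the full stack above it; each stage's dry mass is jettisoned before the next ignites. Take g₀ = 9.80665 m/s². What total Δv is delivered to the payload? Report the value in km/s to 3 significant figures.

Δv ≈ 8.80 km/s

Ignition mass of stage 1 = 33,000+5,010 + 6,560+607 + 2,040 = 47,217 kg.
Stage 1: m₀ = 47,217 kg, m_f = 47,217 − 33,000 = 14,217 kg; Δv = 319×9.80665×ln(3.321) = 3128.3×1.2003 ≈ 3755 m/s.
Stage 2: m₀ = 9,207 kg, m_f = 9,207 − 6,560 = 2,647 kg; Δv = 413×9.80665×ln(3.478) = 4050.1×1.2465 ≈ 5049 m/s.
Total Δv = 3755 + 5049 = 8804 m/s.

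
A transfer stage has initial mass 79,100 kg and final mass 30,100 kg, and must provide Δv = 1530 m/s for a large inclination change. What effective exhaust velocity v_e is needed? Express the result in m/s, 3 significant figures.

ln(m₀/m_f) = ln(79100/30100) = ln(2.628) = 0.9662.
v_e = Δv / ln(m₀/m_f) = 1530 / 0.9662 = 1583.5 m/s.

v_e ≈ 1580 m/s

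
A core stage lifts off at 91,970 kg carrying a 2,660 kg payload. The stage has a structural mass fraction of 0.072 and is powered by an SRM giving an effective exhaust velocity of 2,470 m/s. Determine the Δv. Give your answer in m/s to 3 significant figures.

Stage wet mass = m₀ − payload = 91,970 − 2,660 = 89,310 kg.
Stage dry mass = ε × stage wet mass = 0.072 × 89,310 = 6,430.32 kg.
Burnout mass m_f = stage dry + payload = 6,430.32 + 2,660 = 9,090.32 kg.
Rocket equation: Δv = v_e · ln(91,970/9,090.32) = 2470.0 × ln(10.12) = 2470.0 × 2.3143 ≈ 5716 m/s.

Δv ≈ 5720 m/s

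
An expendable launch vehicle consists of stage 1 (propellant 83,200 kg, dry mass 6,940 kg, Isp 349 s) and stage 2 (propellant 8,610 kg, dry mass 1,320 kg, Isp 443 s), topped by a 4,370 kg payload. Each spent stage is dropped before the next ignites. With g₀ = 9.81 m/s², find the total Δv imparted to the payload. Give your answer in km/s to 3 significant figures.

Ignition mass of stage 1 = 83,200+6,940 + 8,610+1,320 + 4,370 = 104,440 kg.
Stage 1: m₀ = 104,440 kg, m_f = 104,440 − 83,200 = 21,240 kg; Δv = 349×9.81×ln(4.917) = 3423.7×1.5927 ≈ 5453 m/s.
Stage 2: m₀ = 14,300 kg, m_f = 14,300 − 8,610 = 5,690 kg; Δv = 443×9.81×ln(2.513) = 4345.8×0.9215 ≈ 4005 m/s.
Total Δv = 5453 + 4005 = 9458 m/s.

Δv ≈ 9.46 km/s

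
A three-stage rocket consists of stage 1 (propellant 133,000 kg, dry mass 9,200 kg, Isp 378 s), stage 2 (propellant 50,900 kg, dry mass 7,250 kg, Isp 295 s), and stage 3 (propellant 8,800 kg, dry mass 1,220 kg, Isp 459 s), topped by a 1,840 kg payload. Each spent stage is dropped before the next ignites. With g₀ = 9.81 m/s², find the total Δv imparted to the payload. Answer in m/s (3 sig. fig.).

Ignition mass of stage 1 = 133,000+9,200 + 50,900+7,250 + 8,800+1,220 + 1,840 = 212,210 kg.
Stage 1: m₀ = 212,210 kg, m_f = 212,210 − 133,000 = 79,210 kg; Δv = 378×9.81×ln(2.679) = 3708.2×0.9855 ≈ 3654 m/s.
Stage 2: m₀ = 70,010 kg, m_f = 70,010 − 50,900 = 19,110 kg; Δv = 295×9.81×ln(3.664) = 2894.0×1.2984 ≈ 3758 m/s.
Stage 3: m₀ = 11,860 kg, m_f = 11,860 − 8,800 = 3,060 kg; Δv = 459×9.81×ln(3.876) = 4502.8×1.3548 ≈ 6100 m/s.
Total Δv = 3654 + 3758 + 6100 = 13512 m/s.

Δv ≈ 13500 m/s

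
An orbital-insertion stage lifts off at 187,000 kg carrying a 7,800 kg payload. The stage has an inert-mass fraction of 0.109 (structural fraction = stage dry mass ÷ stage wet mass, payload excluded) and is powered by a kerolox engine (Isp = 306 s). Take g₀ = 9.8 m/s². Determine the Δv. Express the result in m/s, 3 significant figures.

Stage wet mass = m₀ − payload = 187,000 − 7,800 = 179,200 kg.
Stage dry mass = ε × stage wet mass = 0.109 × 179,200 = 19,532.8 kg.
Burnout mass m_f = stage dry + payload = 19,532.8 + 7,800 = 27,332.8 kg.
v_e = Isp · g₀ = 306 × 9.8 = 2998.8 m/s.
Using Δv = v_e ln(m₀/m_f): Δv = v_e · ln(187,000/27,332.8) = 2998.8 × ln(6.842) = 2998.8 × 1.9230 ≈ 5767 m/s.

Δv ≈ 5770 m/s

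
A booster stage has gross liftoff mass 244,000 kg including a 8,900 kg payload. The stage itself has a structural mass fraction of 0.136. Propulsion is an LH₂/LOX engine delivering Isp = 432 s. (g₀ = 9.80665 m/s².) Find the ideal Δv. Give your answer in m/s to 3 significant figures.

Δv ≈ 7570 m/s

Stage wet mass = m₀ − payload = 244,000 − 8,900 = 235,100 kg.
Stage dry mass = ε × stage wet mass = 0.136 × 235,100 = 31,973.6 kg.
Burnout mass m_f = stage dry + payload = 31,973.6 + 8,900 = 40,873.6 kg.
v_e = Isp · g₀ = 432 × 9.80665 = 4236.5 m/s.
Using Δv = v_e ln(m₀/m_f): Δv = v_e · ln(244,000/40,873.6) = 4236.5 × ln(5.97) = 4236.5 × 1.7867 ≈ 7569 m/s.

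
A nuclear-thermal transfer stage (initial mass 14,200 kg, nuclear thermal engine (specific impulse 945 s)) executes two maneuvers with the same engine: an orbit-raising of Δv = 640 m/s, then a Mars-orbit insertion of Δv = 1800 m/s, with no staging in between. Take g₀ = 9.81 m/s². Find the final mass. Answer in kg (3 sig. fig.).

v_e = Isp · g₀ = 945 × 9.81 = 9270.5 m/s.
After the first burn: m = 14200 × exp(−640/9270.5) = 14200 × 0.93329 = 13,252.7 kg.
After the second burn: m = 13,252.7 × exp(−1800/9270.5) = 13,252.7 × 0.82352 = 10,913.9 kg.

final mass ≈ 10900 kg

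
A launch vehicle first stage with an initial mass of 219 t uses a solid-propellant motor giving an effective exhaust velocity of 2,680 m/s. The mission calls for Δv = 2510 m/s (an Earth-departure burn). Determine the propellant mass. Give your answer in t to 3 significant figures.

propellant mass ≈ 133 t

Rocket equation: m₀/m_f = exp(Δv / v_e) = exp(2510 / 2680.0) = exp(0.9366) = 2.5512.
m_f = 219 / 2.5512 = 85.842 t, so propellant = m₀ − m_f = 219 − 85.842 = 133.158 t.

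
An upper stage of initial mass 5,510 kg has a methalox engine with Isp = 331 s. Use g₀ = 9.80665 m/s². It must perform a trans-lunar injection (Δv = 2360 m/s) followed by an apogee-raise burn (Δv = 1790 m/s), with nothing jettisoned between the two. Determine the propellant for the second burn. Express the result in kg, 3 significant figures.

v_e = Isp · g₀ = 331 × 9.80665 = 3246.0 m/s.
After the first burn: m = 5510 × exp(−2360/3246.0) = 5510 × 0.48333 = 2,663.15 kg.
After the second burn: m = 2,663.15 × exp(−1790/3246.0) = 2,663.15 × 0.57612 = 1,534.29 kg.
Second-burn propellant = 2,663.15 − 1,534.29 = 1,128.86 kg.

propellant for the second burn ≈ 1130 kg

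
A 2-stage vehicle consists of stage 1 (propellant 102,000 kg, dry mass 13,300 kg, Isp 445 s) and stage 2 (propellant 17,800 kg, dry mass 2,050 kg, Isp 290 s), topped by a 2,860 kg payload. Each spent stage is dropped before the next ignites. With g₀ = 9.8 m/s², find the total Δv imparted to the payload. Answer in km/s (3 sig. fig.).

Ignition mass of stage 1 = 102,000+13,300 + 17,800+2,050 + 2,860 = 138,010 kg.
Stage 1: m₀ = 138,010 kg, m_f = 138,010 − 102,000 = 36,010 kg; Δv = 445×9.8×ln(3.833) = 4361.0×1.3435 ≈ 5859 m/s.
Stage 2: m₀ = 22,710 kg, m_f = 22,710 − 17,800 = 4,910 kg; Δv = 290×9.8×ln(4.625) = 2842.0×1.5315 ≈ 4353 m/s.
Total Δv = 5859 + 4353 = 10212 m/s.

Δv ≈ 10.2 km/s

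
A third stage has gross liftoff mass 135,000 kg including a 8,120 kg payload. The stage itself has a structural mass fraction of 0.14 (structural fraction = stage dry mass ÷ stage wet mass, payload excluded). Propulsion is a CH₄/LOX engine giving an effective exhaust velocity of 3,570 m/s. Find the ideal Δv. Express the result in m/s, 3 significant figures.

Δv ≈ 5900 m/s

Stage wet mass = m₀ − payload = 135,000 − 8,120 = 126,880 kg.
Stage dry mass = ε × stage wet mass = 0.14 × 126,880 = 17,763.2 kg.
Burnout mass m_f = stage dry + payload = 17,763.2 + 8,120 = 25,883.2 kg.
Δv = v_e · ln(135,000/25,883.2) = 3570.0 × ln(5.216) = 3570.0 × 1.6517 ≈ 5896 m/s.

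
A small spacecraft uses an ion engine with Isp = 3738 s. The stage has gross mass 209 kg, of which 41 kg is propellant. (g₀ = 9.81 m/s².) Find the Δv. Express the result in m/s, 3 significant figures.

Δv ≈ 8010 m/s

v_e = Isp · g₀ = 3738 × 9.81 = 36669.8 m/s.
m_f = m₀ − m_prop = 209 − 41 = 168 kg.
Δv = v_e · ln(m₀/m_f) = 36669.8 × ln(1.244) = 36669.8 × 0.2184 ≈ 8007.6 m/s.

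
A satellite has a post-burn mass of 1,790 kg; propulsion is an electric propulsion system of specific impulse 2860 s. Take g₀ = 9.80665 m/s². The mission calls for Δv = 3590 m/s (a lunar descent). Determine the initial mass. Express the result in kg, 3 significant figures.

initial mass ≈ 2030 kg

v_e = Isp · g₀ = 2860 × 9.80665 = 28047.0 m/s.
m₀/m_f = exp(Δv / v_e) = exp(3590 / 28047.0) = exp(0.1280) = 1.1366.
m₀ = m_f × 1.1366 = 1,790 × 1.1366 = 2,034.51 kg.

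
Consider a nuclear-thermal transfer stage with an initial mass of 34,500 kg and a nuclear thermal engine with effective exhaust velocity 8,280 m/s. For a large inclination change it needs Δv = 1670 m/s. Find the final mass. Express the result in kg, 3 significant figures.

m₀/m_f = exp(Δv / v_e) = exp(1670 / 8280.0) = exp(0.2017) = 1.2235.
m_f = m₀ / 1.2235 = 34,500 / 1.2235 = 28,197.8 kg.

final mass ≈ 28200 kg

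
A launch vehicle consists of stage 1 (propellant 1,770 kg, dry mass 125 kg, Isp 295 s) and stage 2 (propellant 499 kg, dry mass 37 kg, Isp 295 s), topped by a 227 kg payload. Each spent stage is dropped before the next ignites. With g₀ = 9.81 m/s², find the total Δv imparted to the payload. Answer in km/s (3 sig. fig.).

Δv ≈ 6.24 km/s

Ignition mass of stage 1 = 1,770+125 + 499+37 + 227 = 2,658 kg.
Stage 1: m₀ = 2,658 kg, m_f = 2,658 − 1,770 = 888 kg; Δv = 295×9.81×ln(2.993) = 2894.0×1.0964 ≈ 3173 m/s.
Stage 2: m₀ = 763 kg, m_f = 763 − 499 = 264 kg; Δv = 295×9.81×ln(2.89) = 2894.0×1.0613 ≈ 3071 m/s.
Total Δv = 3173 + 3071 = 6244 m/s.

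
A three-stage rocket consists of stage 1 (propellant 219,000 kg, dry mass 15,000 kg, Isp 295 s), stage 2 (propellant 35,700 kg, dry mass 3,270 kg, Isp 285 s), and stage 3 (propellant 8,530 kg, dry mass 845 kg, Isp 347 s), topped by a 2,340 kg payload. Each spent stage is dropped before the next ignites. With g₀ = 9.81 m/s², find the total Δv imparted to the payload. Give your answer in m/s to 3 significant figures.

Ignition mass of stage 1 = 219,000+15,000 + 35,700+3,270 + 8,530+845 + 2,340 = 284,685 kg.
Stage 1: m₀ = 284,685 kg, m_f = 284,685 − 219,000 = 65,685 kg; Δv = 295×9.81×ln(4.334) = 2894.0×1.4665 ≈ 4244 m/s.
Stage 2: m₀ = 50,685 kg, m_f = 50,685 − 35,700 = 14,985 kg; Δv = 285×9.81×ln(3.382) = 2795.9×1.2186 ≈ 3407 m/s.
Stage 3: m₀ = 11,715 kg, m_f = 11,715 − 8,530 = 3,185 kg; Δv = 347×9.81×ln(3.678) = 3404.1×1.3024 ≈ 4434 m/s.
Total Δv = 4244 + 3407 + 4434 = 12085 m/s.

Δv ≈ 12100 m/s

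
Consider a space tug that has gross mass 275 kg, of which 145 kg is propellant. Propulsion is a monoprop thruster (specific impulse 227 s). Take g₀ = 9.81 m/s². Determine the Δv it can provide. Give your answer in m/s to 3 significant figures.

v_e = Isp · g₀ = 227 × 9.81 = 2226.9 m/s.
m_f = m₀ − m_prop = 275 − 145 = 130 kg.
Δv = v_e · ln(m₀/m_f) = 2226.9 × ln(2.115) = 2226.9 × 0.7492 ≈ 1668.5 m/s.

Δv ≈ 1670 m/s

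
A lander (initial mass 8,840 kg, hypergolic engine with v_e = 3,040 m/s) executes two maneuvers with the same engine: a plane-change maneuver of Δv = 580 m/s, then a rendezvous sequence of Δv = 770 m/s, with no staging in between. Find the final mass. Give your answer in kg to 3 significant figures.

final mass ≈ 5670 kg

After the first burn: m = 8840 × exp(−580/3040.0) = 8840 × 0.82631 = 7,304.58 kg.
After the second burn: m = 7,304.58 × exp(−770/3040.0) = 7,304.58 × 0.77624 = 5,670.11 kg.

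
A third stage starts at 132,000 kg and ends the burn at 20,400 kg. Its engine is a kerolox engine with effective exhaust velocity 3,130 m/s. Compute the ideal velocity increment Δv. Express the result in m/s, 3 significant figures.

Δv ≈ 5840 m/s

Δv = v_e · ln(m₀/m_f) = 3130.0 × ln(6.471) = 3130.0 × 1.8673 ≈ 5844.5 m/s.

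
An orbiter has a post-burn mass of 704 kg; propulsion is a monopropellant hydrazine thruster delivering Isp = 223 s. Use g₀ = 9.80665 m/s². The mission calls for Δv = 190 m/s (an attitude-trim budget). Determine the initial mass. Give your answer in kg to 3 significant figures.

v_e = Isp · g₀ = 223 × 9.80665 = 2186.9 m/s.
m₀/m_f = exp(Δv / v_e) = exp(190 / 2186.9) = exp(0.0869) = 1.0908.
m₀ = m_f × 1.0908 = 704 × 1.0908 = 767.923 kg.

initial mass ≈ 768 kg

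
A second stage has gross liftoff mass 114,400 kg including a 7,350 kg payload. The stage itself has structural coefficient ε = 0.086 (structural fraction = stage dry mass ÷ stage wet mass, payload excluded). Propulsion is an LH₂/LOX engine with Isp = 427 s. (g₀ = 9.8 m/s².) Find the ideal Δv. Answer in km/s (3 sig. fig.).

Stage wet mass = m₀ − payload = 114,400 − 7,350 = 107,050 kg.
Stage dry mass = ε × stage wet mass = 0.086 × 107,050 = 9,206.3 kg.
Burnout mass m_f = stage dry + payload = 9,206.3 + 7,350 = 16,556.3 kg.
v_e = Isp · g₀ = 427 × 9.8 = 4184.6 m/s.
Rocket equation: Δv = v_e · ln(114,400/16,556.3) = 4184.6 × ln(6.91) = 4184.6 × 1.9329 ≈ 8089 m/s.

Δv ≈ 8.09 km/s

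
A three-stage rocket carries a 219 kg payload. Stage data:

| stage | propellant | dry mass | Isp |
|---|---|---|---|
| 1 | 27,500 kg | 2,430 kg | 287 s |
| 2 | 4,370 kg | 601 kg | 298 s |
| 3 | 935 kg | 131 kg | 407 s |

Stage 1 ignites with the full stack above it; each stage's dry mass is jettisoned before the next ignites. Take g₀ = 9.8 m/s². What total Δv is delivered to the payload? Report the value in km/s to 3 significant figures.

Ignition mass of stage 1 = 27,500+2,430 + 4,370+601 + 935+131 + 219 = 36,186 kg.
Stage 1: m₀ = 36,186 kg, m_f = 36,186 − 27,500 = 8,686 kg; Δv = 287×9.8×ln(4.166) = 2812.6×1.4270 ≈ 4013 m/s.
Stage 2: m₀ = 6,256 kg, m_f = 6,256 − 4,370 = 1,886 kg; Δv = 298×9.8×ln(3.317) = 2920.4×1.1991 ≈ 3502 m/s.
Stage 3: m₀ = 1,285 kg, m_f = 1,285 − 935 = 350 kg; Δv = 407×9.8×ln(3.671) = 3988.6×1.3006 ≈ 5187 m/s.
Total Δv = 4013 + 3502 + 5187 = 12702 m/s.

Δv ≈ 12.7 km/s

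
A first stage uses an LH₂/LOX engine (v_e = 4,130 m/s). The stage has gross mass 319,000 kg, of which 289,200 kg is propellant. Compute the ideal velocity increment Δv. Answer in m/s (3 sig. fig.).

Δv ≈ 9790 m/s

m_f = m₀ − m_prop = 319,000 − 289,200 = 29,800 kg.
Δv = v_e · ln(m₀/m_f) = 4130.0 × ln(10.7) = 4130.0 × 2.3707 ≈ 9790.9 m/s.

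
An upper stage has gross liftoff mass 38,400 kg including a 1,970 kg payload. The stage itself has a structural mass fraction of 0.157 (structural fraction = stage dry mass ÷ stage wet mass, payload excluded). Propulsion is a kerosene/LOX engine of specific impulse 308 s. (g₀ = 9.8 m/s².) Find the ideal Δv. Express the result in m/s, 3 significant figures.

Δv ≈ 4850 m/s

Stage wet mass = m₀ − payload = 38,400 − 1,970 = 36,430 kg.
Stage dry mass = ε × stage wet mass = 0.157 × 36,430 = 5,719.51 kg.
Burnout mass m_f = stage dry + payload = 5,719.51 + 1,970 = 7,689.51 kg.
v_e = Isp · g₀ = 308 × 9.8 = 3018.4 m/s.
By the Tsiolkovsky rocket equation, Δv = v_e · ln(38,400/7,689.51) = 3018.4 × ln(4.994) = 3018.4 × 1.6082 ≈ 4854 m/s.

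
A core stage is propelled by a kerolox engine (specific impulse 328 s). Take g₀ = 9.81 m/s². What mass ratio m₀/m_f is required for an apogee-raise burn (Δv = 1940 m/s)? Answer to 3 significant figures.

v_e = Isp · g₀ = 328 × 9.81 = 3217.7 m/s.
m₀/m_f = exp(Δv / v_e) = exp(1940 / 3217.7) = exp(0.6029) = 1.8274.

mass ratio ≈ 1.83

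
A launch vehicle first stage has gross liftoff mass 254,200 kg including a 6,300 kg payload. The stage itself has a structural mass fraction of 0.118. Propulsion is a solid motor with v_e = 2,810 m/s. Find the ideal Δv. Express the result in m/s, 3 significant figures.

Δv ≈ 5530 m/s

Stage wet mass = m₀ − payload = 254,200 − 6,300 = 247,900 kg.
Stage dry mass = ε × stage wet mass = 0.118 × 247,900 = 29,252.2 kg.
Burnout mass m_f = stage dry + payload = 29,252.2 + 6,300 = 35,552.2 kg.
From the ideal rocket equation, Δv = v_e · ln(254,200/35,552.2) = 2810.0 × ln(7.15) = 2810.0 × 1.9671 ≈ 5528 m/s.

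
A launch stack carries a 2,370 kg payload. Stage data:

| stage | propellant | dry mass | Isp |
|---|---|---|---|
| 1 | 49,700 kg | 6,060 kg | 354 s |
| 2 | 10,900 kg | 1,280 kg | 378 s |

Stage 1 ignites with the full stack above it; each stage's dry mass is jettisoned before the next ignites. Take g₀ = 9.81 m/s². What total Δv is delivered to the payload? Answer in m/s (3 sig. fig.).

Δv ≈ 9390 m/s

Ignition mass of stage 1 = 49,700+6,060 + 10,900+1,280 + 2,370 = 70,310 kg.
Stage 1: m₀ = 70,310 kg, m_f = 70,310 − 49,700 = 20,610 kg; Δv = 354×9.81×ln(3.411) = 3472.7×1.2271 ≈ 4262 m/s.
Stage 2: m₀ = 14,550 kg, m_f = 14,550 − 10,900 = 3,650 kg; Δv = 378×9.81×ln(3.986) = 3708.2×1.3829 ≈ 5128 m/s.
Total Δv = 4262 + 5128 = 9390 m/s.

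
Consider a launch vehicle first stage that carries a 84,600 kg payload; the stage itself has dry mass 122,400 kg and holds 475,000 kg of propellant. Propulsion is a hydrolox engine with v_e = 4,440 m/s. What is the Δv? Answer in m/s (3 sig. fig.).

m₀ = payload + dry + propellant = 84,600 + 122,400 + 475,000 = 682,000 kg.
m_f = payload + dry = 84,600 + 122,400 = 207,000 kg.
Δv = v_e · ln(m₀/m_f) = 4440.0 × ln(3.295) = 4440.0 × 1.1923 ≈ 5293.9 m/s.

Δv ≈ 5290 m/s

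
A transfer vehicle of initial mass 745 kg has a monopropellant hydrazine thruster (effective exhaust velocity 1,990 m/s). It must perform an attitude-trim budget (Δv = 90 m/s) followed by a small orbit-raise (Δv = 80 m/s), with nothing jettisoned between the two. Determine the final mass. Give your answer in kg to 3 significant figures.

final mass ≈ 684 kg

After the first burn: m = 745 × exp(−90/1990.0) = 745 × 0.95578 = 712.056 kg.
After the second burn: m = 712.056 × exp(−80/1990.0) = 712.056 × 0.96060 = 684.001 kg.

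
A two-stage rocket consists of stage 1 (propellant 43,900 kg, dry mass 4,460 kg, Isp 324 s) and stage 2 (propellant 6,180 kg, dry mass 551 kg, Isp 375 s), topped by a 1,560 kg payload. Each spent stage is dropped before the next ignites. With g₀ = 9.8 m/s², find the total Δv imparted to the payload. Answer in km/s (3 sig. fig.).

Ignition mass of stage 1 = 43,900+4,460 + 6,180+551 + 1,560 = 56,651 kg.
Stage 1: m₀ = 56,651 kg, m_f = 56,651 − 43,900 = 12,751 kg; Δv = 324×9.8×ln(4.443) = 3175.2×1.4913 ≈ 4735 m/s.
Stage 2: m₀ = 8,291 kg, m_f = 8,291 − 6,180 = 2,111 kg; Δv = 375×9.8×ln(3.928) = 3675.0×1.3680 ≈ 5027 m/s.
Total Δv = 4735 + 5027 = 9762 m/s.

Δv ≈ 9.76 km/s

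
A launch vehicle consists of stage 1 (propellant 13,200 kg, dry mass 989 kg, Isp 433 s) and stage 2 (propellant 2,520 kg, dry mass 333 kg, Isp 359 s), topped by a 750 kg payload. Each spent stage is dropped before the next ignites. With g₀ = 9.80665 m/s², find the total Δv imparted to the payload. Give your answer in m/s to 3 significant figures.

Ignition mass of stage 1 = 13,200+989 + 2,520+333 + 750 = 17,792 kg.
Stage 1: m₀ = 17,792 kg, m_f = 17,792 − 13,200 = 4,592 kg; Δv = 433×9.80665×ln(3.875) = 4246.3×1.3544 ≈ 5751 m/s.
Stage 2: m₀ = 3,603 kg, m_f = 3,603 − 2,520 = 1,083 kg; Δv = 359×9.80665×ln(3.327) = 3520.6×1.2020 ≈ 4232 m/s.
Total Δv = 5751 + 4232 = 9983 m/s.

Δv ≈ 9980 m/s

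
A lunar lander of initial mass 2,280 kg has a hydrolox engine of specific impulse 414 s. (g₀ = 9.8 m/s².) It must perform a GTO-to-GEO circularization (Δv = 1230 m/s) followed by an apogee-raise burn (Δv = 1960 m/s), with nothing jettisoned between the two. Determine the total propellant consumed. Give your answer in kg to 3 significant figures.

v_e = Isp · g₀ = 414 × 9.8 = 4057.2 m/s.
After the first burn: m = 2280 × exp(−1230/4057.2) = 2280 × 0.73848 = 1,683.73 kg.
After the second burn: m = 1,683.73 × exp(−1960/4057.2) = 1,683.73 × 0.61687 = 1,038.64 kg.
Total propellant = m₀ − m_final = 2280 − 1,038.64 = 1,241.36 kg.

total propellant consumed ≈ 1240 kg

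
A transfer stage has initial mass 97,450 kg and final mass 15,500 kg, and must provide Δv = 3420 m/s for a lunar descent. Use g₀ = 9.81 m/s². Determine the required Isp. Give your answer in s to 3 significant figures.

Isp ≈ 190 s

ln(m₀/m_f) = ln(97450/15500) = ln(6.287) = 1.8385.
By the Tsiolkovsky rocket equation, v_e = Δv / ln(m₀/m_f) = 3420 / 1.8385 = 1860.2 m/s.
Isp = v_e / g₀ = 1860.2 / 9.81 = 189.6 s.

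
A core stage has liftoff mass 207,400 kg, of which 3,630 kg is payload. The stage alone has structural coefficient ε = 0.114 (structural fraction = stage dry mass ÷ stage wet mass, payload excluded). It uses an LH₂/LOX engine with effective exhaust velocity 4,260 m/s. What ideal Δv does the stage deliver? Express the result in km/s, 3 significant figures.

Δv ≈ 8.71 km/s

Stage wet mass = m₀ − payload = 207,400 − 3,630 = 203,770 kg.
Stage dry mass = ε × stage wet mass = 0.114 × 203,770 = 23,229.8 kg.
Burnout mass m_f = stage dry + payload = 23,229.8 + 3,630 = 26,859.8 kg.
Δv = v_e · ln(207,400/26,859.8) = 4260.0 × ln(7.722) = 4260.0 × 2.0440 ≈ 8708 m/s.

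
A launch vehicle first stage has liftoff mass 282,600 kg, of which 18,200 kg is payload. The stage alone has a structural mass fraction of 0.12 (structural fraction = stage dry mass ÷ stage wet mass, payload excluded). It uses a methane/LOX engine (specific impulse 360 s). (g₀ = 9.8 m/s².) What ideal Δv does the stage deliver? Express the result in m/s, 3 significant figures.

Stage wet mass = m₀ − payload = 282,600 − 18,200 = 264,400 kg.
Stage dry mass = ε × stage wet mass = 0.12 × 264,400 = 31,728 kg.
Burnout mass m_f = stage dry + payload = 31,728 + 18,200 = 49,928 kg.
v_e = Isp · g₀ = 360 × 9.8 = 3528.0 m/s.
Using Δv = v_e ln(m₀/m_f): Δv = v_e · ln(282,600/49,928) = 3528.0 × ln(5.66) = 3528.0 × 1.7335 ≈ 6116 m/s.

Δv ≈ 6120 m/s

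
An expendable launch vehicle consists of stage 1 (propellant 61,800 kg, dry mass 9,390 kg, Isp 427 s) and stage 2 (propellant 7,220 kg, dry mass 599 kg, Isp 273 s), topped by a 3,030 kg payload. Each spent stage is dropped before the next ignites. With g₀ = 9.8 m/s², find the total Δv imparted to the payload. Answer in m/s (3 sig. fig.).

Ignition mass of stage 1 = 61,800+9,390 + 7,220+599 + 3,030 = 82,039 kg.
Stage 1: m₀ = 82,039 kg, m_f = 82,039 − 61,800 = 20,239 kg; Δv = 427×9.8×ln(4.054) = 4184.6×1.3996 ≈ 5857 m/s.
Stage 2: m₀ = 10,849 kg, m_f = 10,849 − 7,220 = 3,629 kg; Δv = 273×9.8×ln(2.99) = 2675.4×1.0951 ≈ 2930 m/s.
Total Δv = 5857 + 2930 = 8787 m/s.

Δv ≈ 8790 m/s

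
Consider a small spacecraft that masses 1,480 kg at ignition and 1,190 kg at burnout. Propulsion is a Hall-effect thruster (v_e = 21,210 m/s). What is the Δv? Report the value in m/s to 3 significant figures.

Δv = v_e · ln(m₀/m_f) = 21210.0 × ln(1.244) = 21210.0 × 0.2181 ≈ 4625.7 m/s.

Δv ≈ 4630 m/s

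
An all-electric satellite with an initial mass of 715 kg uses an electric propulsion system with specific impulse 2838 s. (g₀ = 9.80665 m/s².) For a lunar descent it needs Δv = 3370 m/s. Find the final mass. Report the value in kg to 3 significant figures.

v_e = Isp · g₀ = 2838 × 9.80665 = 27831.3 m/s.
m₀/m_f = exp(Δv / v_e) = exp(3370 / 27831.3) = exp(0.1211) = 1.1287.
m_f = m₀ / 1.1287 = 715 / 1.1287 = 633.472 kg.

final mass ≈ 633 kg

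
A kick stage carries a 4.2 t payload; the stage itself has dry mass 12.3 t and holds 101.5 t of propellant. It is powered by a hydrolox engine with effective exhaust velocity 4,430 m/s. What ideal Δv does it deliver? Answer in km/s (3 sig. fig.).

m₀ = payload + dry + propellant = 4.2 + 12.3 + 101.5 = 118 t.
m_f = payload + dry = 4.2 + 12.3 = 16.5 t.
By the Tsiolkovsky rocket equation, Δv = v_e · ln(m₀/m_f) = 4430.0 × ln(7.152) = 4430.0 × 1.9673 ≈ 8715.2 m/s.

Δv ≈ 8.72 km/s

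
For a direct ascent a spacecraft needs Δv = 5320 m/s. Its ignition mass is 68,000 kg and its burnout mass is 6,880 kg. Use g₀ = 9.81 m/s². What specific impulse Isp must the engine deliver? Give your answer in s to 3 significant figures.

Isp ≈ 237 s

ln(m₀/m_f) = ln(68000/6880) = ln(9.884) = 2.2909.
v_e = Δv / ln(m₀/m_f) = 5320 / 2.2909 = 2322.2 m/s.
Isp = v_e / g₀ = 2322.2 / 9.81 = 236.7 s.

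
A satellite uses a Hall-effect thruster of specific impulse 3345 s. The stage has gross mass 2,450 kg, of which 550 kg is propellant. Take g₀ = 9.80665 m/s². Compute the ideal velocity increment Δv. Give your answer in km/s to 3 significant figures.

v_e = Isp · g₀ = 3345 × 9.80665 = 32803.2 m/s.
m_f = m₀ − m_prop = 2,450 − 550 = 1,900 kg.
Rocket equation: Δv = v_e · ln(m₀/m_f) = 32803.2 × ln(1.289) = 32803.2 × 0.2542 ≈ 8339.7 m/s.

Δv ≈ 8.34 km/s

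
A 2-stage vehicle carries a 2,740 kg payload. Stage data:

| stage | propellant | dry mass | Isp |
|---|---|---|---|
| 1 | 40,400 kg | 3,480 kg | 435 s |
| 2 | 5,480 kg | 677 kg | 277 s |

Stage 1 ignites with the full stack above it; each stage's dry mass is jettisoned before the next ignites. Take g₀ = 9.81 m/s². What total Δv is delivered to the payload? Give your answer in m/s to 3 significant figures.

Δv ≈ 8790 m/s

Ignition mass of stage 1 = 40,400+3,480 + 5,480+677 + 2,740 = 52,777 kg.
Stage 1: m₀ = 52,777 kg, m_f = 52,777 − 40,400 = 12,377 kg; Δv = 435×9.81×ln(4.264) = 4267.4×1.4502 ≈ 6189 m/s.
Stage 2: m₀ = 8,897 kg, m_f = 8,897 − 5,480 = 3,417 kg; Δv = 277×9.81×ln(2.604) = 2717.4×0.9570 ≈ 2600 m/s.
Total Δv = 6189 + 2600 = 8789 m/s.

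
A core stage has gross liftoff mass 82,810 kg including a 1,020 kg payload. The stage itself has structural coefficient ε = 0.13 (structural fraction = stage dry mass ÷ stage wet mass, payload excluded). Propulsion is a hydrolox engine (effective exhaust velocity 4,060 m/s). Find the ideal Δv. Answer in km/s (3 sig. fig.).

Δv ≈ 7.96 km/s

Stage wet mass = m₀ − payload = 82,810 − 1,020 = 81,790 kg.
Stage dry mass = ε × stage wet mass = 0.13 × 81,790 = 10,632.7 kg.
Burnout mass m_f = stage dry + payload = 10,632.7 + 1,020 = 11,652.7 kg.
Δv = v_e · ln(82,810/11,652.7) = 4060.0 × ln(7.107) = 4060.0 × 1.9610 ≈ 7962 m/s.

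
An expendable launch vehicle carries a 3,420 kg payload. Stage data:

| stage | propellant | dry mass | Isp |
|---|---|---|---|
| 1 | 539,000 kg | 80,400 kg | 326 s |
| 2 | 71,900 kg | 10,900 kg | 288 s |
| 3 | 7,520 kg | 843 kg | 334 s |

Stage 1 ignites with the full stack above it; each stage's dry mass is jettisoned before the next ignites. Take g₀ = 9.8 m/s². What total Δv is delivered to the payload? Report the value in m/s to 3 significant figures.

Ignition mass of stage 1 = 539,000+80,400 + 71,900+10,900 + 7,520+843 + 3,420 = 713,983 kg.
Stage 1: m₀ = 713,983 kg, m_f = 713,983 − 539,000 = 174,983 kg; Δv = 326×9.8×ln(4.08) = 3194.8×1.4062 ≈ 4492 m/s.
Stage 2: m₀ = 94,583 kg, m_f = 94,583 − 71,900 = 22,683 kg; Δv = 288×9.8×ln(4.17) = 2822.4×1.4279 ≈ 4030 m/s.
Stage 3: m₀ = 11,783 kg, m_f = 11,783 − 7,520 = 4,263 kg; Δv = 334×9.8×ln(2.764) = 3273.2×1.0167 ≈ 3328 m/s.
Total Δv = 4492 + 4030 + 3328 = 11850 m/s.

Δv ≈ 11900 m/s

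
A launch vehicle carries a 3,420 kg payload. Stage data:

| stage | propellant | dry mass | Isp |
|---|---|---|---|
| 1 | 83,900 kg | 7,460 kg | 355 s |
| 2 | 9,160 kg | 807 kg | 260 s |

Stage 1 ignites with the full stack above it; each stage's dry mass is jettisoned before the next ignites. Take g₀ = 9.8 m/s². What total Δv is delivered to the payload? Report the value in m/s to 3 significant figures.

Δv ≈ 8550 m/s

Ignition mass of stage 1 = 83,900+7,460 + 9,160+807 + 3,420 = 104,747 kg.
Stage 1: m₀ = 104,747 kg, m_f = 104,747 − 83,900 = 20,847 kg; Δv = 355×9.8×ln(5.025) = 3479.0×1.6143 ≈ 5616 m/s.
Stage 2: m₀ = 13,387 kg, m_f = 13,387 − 9,160 = 4,227 kg; Δv = 260×9.8×ln(3.167) = 2548.0×1.1528 ≈ 2937 m/s.
Total Δv = 5616 + 2937 = 8553 m/s.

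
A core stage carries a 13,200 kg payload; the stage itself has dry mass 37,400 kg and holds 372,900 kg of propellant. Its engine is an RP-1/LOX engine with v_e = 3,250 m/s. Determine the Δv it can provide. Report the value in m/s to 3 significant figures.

Δv ≈ 6900 m/s

m₀ = payload + dry + propellant = 13,200 + 37,400 + 372,900 = 423,500 kg.
m_f = payload + dry = 13,200 + 37,400 = 50,600 kg.
By the Tsiolkovsky rocket equation, Δv = v_e · ln(m₀/m_f) = 3250.0 × ln(8.37) = 3250.0 × 2.1246 ≈ 6905.0 m/s.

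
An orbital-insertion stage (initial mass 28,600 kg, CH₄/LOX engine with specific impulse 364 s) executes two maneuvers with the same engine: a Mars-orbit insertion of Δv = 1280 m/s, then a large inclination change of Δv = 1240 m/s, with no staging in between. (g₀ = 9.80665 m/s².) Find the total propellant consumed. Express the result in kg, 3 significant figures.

total propellant consumed ≈ 14500 kg

v_e = Isp · g₀ = 364 × 9.80665 = 3569.6 m/s.
After the first burn: m = 28600 × exp(−1280/3569.6) = 28600 × 0.69867 = 19,982 kg.
After the second burn: m = 19,982 × exp(−1240/3569.6) = 19,982 × 0.70654 = 14,118.1 kg.
Total propellant = m₀ − m_final = 28600 − 14,118.1 = 14,481.9 kg.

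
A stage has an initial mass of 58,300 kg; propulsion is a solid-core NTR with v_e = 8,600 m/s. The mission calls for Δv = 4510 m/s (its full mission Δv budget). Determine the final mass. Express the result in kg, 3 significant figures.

final mass ≈ 34500 kg

m₀/m_f = exp(Δv / v_e) = exp(4510 / 8600.0) = exp(0.5244) = 1.6895.
m_f = m₀ / 1.6895 = 58,300 / 1.6895 = 34,507.3 kg.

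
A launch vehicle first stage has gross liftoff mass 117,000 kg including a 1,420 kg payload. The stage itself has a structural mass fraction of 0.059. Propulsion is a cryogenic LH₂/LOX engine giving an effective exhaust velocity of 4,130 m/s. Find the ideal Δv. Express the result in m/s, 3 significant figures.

Δv ≈ 11000 m/s

Stage wet mass = m₀ − payload = 117,000 − 1,420 = 115,580 kg.
Stage dry mass = ε × stage wet mass = 0.059 × 115,580 = 6,819.22 kg.
Burnout mass m_f = stage dry + payload = 6,819.22 + 1,420 = 8,239.22 kg.
By the Tsiolkovsky rocket equation, Δv = v_e · ln(117,000/8,239.22) = 4130.0 × ln(14.2) = 4130.0 × 2.6533 ≈ 10958 m/s.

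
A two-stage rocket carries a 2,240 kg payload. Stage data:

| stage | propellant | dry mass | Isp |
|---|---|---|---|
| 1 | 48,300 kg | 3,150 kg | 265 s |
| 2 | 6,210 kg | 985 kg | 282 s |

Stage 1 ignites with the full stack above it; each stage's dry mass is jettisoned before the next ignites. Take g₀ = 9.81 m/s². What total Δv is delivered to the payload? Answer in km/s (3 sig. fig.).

Ignition mass of stage 1 = 48,300+3,150 + 6,210+985 + 2,240 = 60,885 kg.
Stage 1: m₀ = 60,885 kg, m_f = 60,885 − 48,300 = 12,585 kg; Δv = 265×9.81×ln(4.838) = 2599.7×1.5765 ≈ 4098 m/s.
Stage 2: m₀ = 9,435 kg, m_f = 9,435 − 6,210 = 3,225 kg; Δv = 282×9.81×ln(2.926) = 2766.4×1.0735 ≈ 2970 m/s.
Total Δv = 4098 + 2970 = 7068 m/s.

Δv ≈ 7.07 km/s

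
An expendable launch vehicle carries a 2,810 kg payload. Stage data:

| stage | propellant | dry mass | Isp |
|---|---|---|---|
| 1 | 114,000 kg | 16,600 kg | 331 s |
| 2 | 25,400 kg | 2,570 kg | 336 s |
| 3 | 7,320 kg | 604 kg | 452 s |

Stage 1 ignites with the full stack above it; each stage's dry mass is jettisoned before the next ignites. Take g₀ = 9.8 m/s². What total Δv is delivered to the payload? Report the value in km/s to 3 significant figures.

Δv ≈ 12.2 km/s

Ignition mass of stage 1 = 114,000+16,600 + 25,400+2,570 + 7,320+604 + 2,810 = 169,304 kg.
Stage 1: m₀ = 169,304 kg, m_f = 169,304 − 114,000 = 55,304 kg; Δv = 331×9.8×ln(3.061) = 3243.8×1.1189 ≈ 3629 m/s.
Stage 2: m₀ = 38,704 kg, m_f = 38,704 − 25,400 = 13,304 kg; Δv = 336×9.8×ln(2.909) = 3292.8×1.0679 ≈ 3516 m/s.
Stage 3: m₀ = 10,734 kg, m_f = 10,734 − 7,320 = 3,414 kg; Δv = 452×9.8×ln(3.144) = 4429.6×1.1455 ≈ 5074 m/s.
Total Δv = 3629 + 3516 + 5074 = 12219 m/s.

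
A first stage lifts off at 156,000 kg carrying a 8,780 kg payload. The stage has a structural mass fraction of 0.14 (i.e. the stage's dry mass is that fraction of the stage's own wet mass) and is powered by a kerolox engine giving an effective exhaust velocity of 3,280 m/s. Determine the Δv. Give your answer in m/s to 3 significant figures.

Stage wet mass = m₀ − payload = 156,000 − 8,780 = 147,220 kg.
Stage dry mass = ε × stage wet mass = 0.14 × 147,220 = 20,610.8 kg.
Burnout mass m_f = stage dry + payload = 20,610.8 + 8,780 = 29,390.8 kg.
Δv = v_e · ln(156,000/29,390.8) = 3280.0 × ln(5.308) = 3280.0 × 1.6692 ≈ 5475 m/s.

Δv ≈ 5470 m/s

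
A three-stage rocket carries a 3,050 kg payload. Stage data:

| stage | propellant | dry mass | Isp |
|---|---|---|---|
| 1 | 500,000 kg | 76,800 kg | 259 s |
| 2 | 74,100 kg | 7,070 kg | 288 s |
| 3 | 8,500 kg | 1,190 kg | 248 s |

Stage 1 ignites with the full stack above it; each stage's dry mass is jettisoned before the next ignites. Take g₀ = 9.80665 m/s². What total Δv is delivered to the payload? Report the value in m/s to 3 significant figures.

Ignition mass of stage 1 = 500,000+76,800 + 74,100+7,070 + 8,500+1,190 + 3,050 = 670,710 kg.
Stage 1: m₀ = 670,710 kg, m_f = 670,710 − 500,000 = 170,710 kg; Δv = 259×9.80665×ln(3.929) = 2539.9×1.3684 ≈ 3476 m/s.
Stage 2: m₀ = 93,910 kg, m_f = 93,910 − 74,100 = 19,810 kg; Δv = 288×9.80665×ln(4.741) = 2824.3×1.5562 ≈ 4395 m/s.
Stage 3: m₀ = 12,740 kg, m_f = 12,740 − 8,500 = 4,240 kg; Δv = 248×9.80665×ln(3.005) = 2432.0×1.1002 ≈ 2676 m/s.
Total Δv = 3476 + 4395 + 2676 = 10547 m/s.

Δv ≈ 10500 m/s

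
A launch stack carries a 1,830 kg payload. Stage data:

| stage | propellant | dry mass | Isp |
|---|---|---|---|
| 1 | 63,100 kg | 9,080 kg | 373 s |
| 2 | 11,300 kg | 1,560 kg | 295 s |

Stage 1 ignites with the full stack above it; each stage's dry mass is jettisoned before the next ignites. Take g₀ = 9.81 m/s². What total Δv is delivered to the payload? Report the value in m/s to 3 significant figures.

Δv ≈ 8990 m/s

Ignition mass of stage 1 = 63,100+9,080 + 11,300+1,560 + 1,830 = 86,870 kg.
Stage 1: m₀ = 86,870 kg, m_f = 86,870 − 63,100 = 23,770 kg; Δv = 373×9.81×ln(3.655) = 3659.1×1.2960 ≈ 4742 m/s.
Stage 2: m₀ = 14,690 kg, m_f = 14,690 − 11,300 = 3,390 kg; Δv = 295×9.81×ln(4.333) = 2894.0×1.4663 ≈ 4244 m/s.
Total Δv = 4742 + 4244 = 8986 m/s.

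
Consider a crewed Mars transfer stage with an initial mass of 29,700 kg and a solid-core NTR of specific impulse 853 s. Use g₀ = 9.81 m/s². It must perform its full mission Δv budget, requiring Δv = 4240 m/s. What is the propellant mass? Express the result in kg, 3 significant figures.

v_e = Isp · g₀ = 853 × 9.81 = 8367.9 m/s.
From the ideal rocket equation, m₀/m_f = exp(Δv / v_e) = exp(4240 / 8367.9) = exp(0.5067) = 1.6598.
m_f = 29,700 / 1.6598 = 17,893.7 kg, so propellant = m₀ − m_f = 29,700 − 17,893.7 = 11,806.3 kg.

propellant mass ≈ 11800 kg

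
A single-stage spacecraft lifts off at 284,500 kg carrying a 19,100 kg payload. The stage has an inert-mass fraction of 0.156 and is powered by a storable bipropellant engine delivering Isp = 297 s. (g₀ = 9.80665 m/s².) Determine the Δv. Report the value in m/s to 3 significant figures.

Stage wet mass = m₀ − payload = 284,500 − 19,100 = 265,400 kg.
Stage dry mass = ε × stage wet mass = 0.156 × 265,400 = 41,402.4 kg.
Burnout mass m_f = stage dry + payload = 41,402.4 + 19,100 = 60,502.4 kg.
v_e = Isp · g₀ = 297 × 9.80665 = 2912.6 m/s.
Rocket equation: Δv = v_e · ln(284,500/60,502.4) = 2912.6 × ln(4.702) = 2912.6 × 1.5481 ≈ 4509 m/s.

Δv ≈ 4510 m/s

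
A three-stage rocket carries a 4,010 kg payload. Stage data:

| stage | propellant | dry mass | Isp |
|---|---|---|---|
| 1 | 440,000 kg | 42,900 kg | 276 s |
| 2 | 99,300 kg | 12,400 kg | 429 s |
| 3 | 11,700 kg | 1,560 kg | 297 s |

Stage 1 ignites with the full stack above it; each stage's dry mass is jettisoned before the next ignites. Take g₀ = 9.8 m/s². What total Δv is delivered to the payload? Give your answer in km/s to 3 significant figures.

Δv ≈ 12.9 km/s

Ignition mass of stage 1 = 440,000+42,900 + 99,300+12,400 + 11,700+1,560 + 4,010 = 611,870 kg.
Stage 1: m₀ = 611,870 kg, m_f = 611,870 − 440,000 = 171,870 kg; Δv = 276×9.8×ln(3.56) = 2704.8×1.2698 ≈ 3435 m/s.
Stage 2: m₀ = 128,970 kg, m_f = 128,970 − 99,300 = 29,670 kg; Δv = 429×9.8×ln(4.347) = 4204.2×1.4694 ≈ 6178 m/s.
Stage 3: m₀ = 17,270 kg, m_f = 17,270 − 11,700 = 5,570 kg; Δv = 297×9.8×ln(3.101) = 2910.6×1.1316 ≈ 3294 m/s.
Total Δv = 3435 + 6178 + 3294 = 12907 m/s.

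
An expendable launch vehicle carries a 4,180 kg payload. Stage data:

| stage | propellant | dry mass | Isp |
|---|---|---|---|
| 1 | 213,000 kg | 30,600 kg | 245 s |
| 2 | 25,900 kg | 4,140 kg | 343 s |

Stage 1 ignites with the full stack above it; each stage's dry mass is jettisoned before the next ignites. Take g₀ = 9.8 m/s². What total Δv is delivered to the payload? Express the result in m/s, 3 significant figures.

Δv ≈ 8250 m/s

Ignition mass of stage 1 = 213,000+30,600 + 25,900+4,140 + 4,180 = 277,820 kg.
Stage 1: m₀ = 277,820 kg, m_f = 277,820 − 213,000 = 64,820 kg; Δv = 245×9.8×ln(4.286) = 2401.0×1.4554 ≈ 3494 m/s.
Stage 2: m₀ = 34,220 kg, m_f = 34,220 − 25,900 = 8,320 kg; Δv = 343×9.8×ln(4.113) = 3361.4×1.4141 ≈ 4754 m/s.
Total Δv = 3494 + 4754 = 8248 m/s.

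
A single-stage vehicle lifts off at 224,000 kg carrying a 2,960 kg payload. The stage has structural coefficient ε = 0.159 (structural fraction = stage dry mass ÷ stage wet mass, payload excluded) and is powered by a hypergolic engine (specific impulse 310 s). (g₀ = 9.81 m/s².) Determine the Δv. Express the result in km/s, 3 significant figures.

Δv ≈ 5.39 km/s

Stage wet mass = m₀ − payload = 224,000 − 2,960 = 221,040 kg.
Stage dry mass = ε × stage wet mass = 0.159 × 221,040 = 35,145.4 kg.
Burnout mass m_f = stage dry + payload = 35,145.4 + 2,960 = 38,105.4 kg.
v_e = Isp · g₀ = 310 × 9.81 = 3041.1 m/s.
Rocket equation: Δv = v_e · ln(224,000/38,105.4) = 3041.1 × ln(5.878) = 3041.1 × 1.7713 ≈ 5387 m/s.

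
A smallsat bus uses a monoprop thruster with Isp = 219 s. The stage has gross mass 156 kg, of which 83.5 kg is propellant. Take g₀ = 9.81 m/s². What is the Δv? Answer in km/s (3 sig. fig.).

v_e = Isp · g₀ = 219 × 9.81 = 2148.4 m/s.
m_f = m₀ − m_prop = 156 − 83.5 = 72.5 kg.
Using Δv = v_e ln(m₀/m_f): Δv = v_e · ln(m₀/m_f) = 2148.4 × ln(2.152) = 2148.4 × 0.7663 ≈ 1646.2 m/s.

Δv ≈ 1.65 km/s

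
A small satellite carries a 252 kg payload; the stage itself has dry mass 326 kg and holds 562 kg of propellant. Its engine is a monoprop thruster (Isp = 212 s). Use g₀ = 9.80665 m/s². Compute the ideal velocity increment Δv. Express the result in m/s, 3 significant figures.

Δv ≈ 1410 m/s

v_e = Isp · g₀ = 212 × 9.80665 = 2079.0 m/s.
m₀ = payload + dry + propellant = 252 + 326 + 562 = 1,140 kg.
m_f = payload + dry = 252 + 326 = 578 kg.
Using Δv = v_e ln(m₀/m_f): Δv = v_e · ln(m₀/m_f) = 2079.0 × ln(1.972) = 2079.0 × 0.6792 ≈ 1412.1 m/s.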